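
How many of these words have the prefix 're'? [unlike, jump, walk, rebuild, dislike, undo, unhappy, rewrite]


Checking each word for prefix 're':
  'unlike' -> no (count: 0)
  'jump' -> no (count: 0)
  'walk' -> no (count: 0)
  'rebuild' -> YES, starts with 're' (count: 1)
  'dislike' -> no (count: 1)
  'undo' -> no (count: 1)
  'unhappy' -> no (count: 1)
  'rewrite' -> YES, starts with 're' (count: 2)
Total with prefix 're': 2

2


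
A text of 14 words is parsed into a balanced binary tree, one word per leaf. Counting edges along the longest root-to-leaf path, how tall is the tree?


In a balanced binary tree with n leaves the deepest leaf is ceil(log2(n)) edges below the root.
log2(14) = 3.8074
ceil(3.8074) = 4
height (edges) = 4

4


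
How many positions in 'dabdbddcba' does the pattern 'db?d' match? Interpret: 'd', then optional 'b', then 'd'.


Pattern: db?d means 'd', then optional 'b', then 'd'.
Scanning 'dabdbddcba' position-by-position:
  Pos 0: window 'dab' -> no
  Pos 1: window 'abd' -> no
  Pos 2: window 'bdb' -> no
  Pos 3: window 'dbd' -> MATCH
  Pos 4: window 'bdd' -> no
  Pos 5: window 'ddc' -> MATCH
  Pos 6: window 'dcb' -> no
  Pos 7: window 'cba' -> no
  Pos 8: window 'ba' -> no
  Pos 9: window 'a' -> no
Total matches: 2

2


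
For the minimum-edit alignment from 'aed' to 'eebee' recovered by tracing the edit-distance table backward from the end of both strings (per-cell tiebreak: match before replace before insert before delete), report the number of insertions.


Edit distance = 4. Backtracking from cell (3, 5) with preference match > replace > insert > delete,
then listing the resulting alignment 'aed' -> 'eebee' left to right:
  Step 1: insert 'e' [insertion #1]
  Step 2: insert 'e' [insertion #2]
  Step 3: replace a->b
  Step 4: keep 'e'
  Step 5: replace d->e
Total insertions: 2

2


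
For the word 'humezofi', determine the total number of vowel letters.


Scanning each character of 'humezofi':
  Position 1: 'h' -> consonant (running count: 0)
  Position 2: 'u' -> vowel (running count: 1)
  Position 3: 'm' -> consonant (running count: 1)
  Position 4: 'e' -> vowel (running count: 2)
  Position 5: 'z' -> consonant (running count: 2)
  Position 6: 'o' -> vowel (running count: 3)
  Position 7: 'f' -> consonant (running count: 3)
  Position 8: 'i' -> vowel (running count: 4)
Total vowels: 4

4


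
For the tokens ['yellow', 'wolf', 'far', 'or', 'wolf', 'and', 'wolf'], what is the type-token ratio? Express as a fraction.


Tokens: 7
Unique types: ('and', 'far', 'or', 'wolf', 'yellow') = 5
TTR = 5/7
Already in lowest terms.

5/7


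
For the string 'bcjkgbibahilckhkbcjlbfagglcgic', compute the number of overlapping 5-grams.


String 'bcjkgbibahilckhkbcjlbfagglcgic' has length L = 30.
Number of overlapping n-grams = L - n + 1
Substituting: 30 - 5 + 1 = 26

26


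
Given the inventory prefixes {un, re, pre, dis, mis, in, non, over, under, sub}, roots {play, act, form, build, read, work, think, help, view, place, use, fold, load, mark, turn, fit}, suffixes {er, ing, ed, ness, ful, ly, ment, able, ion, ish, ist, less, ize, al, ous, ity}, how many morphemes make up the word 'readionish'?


Segmenting 'readionish' against the inventory:
  'read' -> root (morpheme 1)
  'ion' -> suffix (morpheme 2)
  'ish' -> suffix (morpheme 3)
Total morphemes: 3

3


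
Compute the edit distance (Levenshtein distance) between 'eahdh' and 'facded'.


Building DP table for s1='eahdh' (len 5) and s2='facded' (len 6):
       f  a  c  d  e  d
    0  1  2  3  4  5  6
  e 1  1  2  3  4  4  5
  a 2  2  1  2  3  4  5
  h 3  3  2  2  3  4  5
  d 4  4  3  3  2  3  4
  h 5  5  4  4  3  3  4
Edit distance = dp[5][6] = 4

4


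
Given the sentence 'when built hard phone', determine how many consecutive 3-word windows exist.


Word trigrams from [4] words:
  Trigram 1: (when built hard)
  Trigram 2: (built hard phone)
Total word trigrams: 4 - 2 = 2

2


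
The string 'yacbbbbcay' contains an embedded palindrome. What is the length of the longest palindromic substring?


Scanning 'yacbbbbcay' for palindromic substrings.
Substring at positions 0-9: 'yacbbbbcay'.
Check: reverse('yacbbbbcay') = 'yacbbbbcay' -> palindrome confirmed.
No longer palindromic substring exists; longest length = 10

10


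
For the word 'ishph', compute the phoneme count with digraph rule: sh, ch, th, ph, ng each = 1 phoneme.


Parsing 'ishph' greedily, digraphs first:
  'i' -> vowel phoneme (phonemes so far: 1)
  'sh' -> digraph (1 consonant phoneme) (phonemes so far: 2)
  'ph' -> digraph (1 consonant phoneme) (phonemes so far: 3)
Total phonemes: 3

3


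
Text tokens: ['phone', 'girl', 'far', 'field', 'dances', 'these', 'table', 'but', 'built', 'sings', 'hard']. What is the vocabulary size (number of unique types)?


Listing all tokens and tracking unique types:
  Token 1: 'phone' -> NEW (unique so far: 1)
  Token 2: 'girl' -> NEW (unique so far: 2)
  Token 3: 'far' -> NEW (unique so far: 3)
  Token 4: 'field' -> NEW (unique so far: 4)
  Token 5: 'dances' -> NEW (unique so far: 5)
  Token 6: 'these' -> NEW (unique so far: 6)
  Token 7: 'table' -> NEW (unique so far: 7)
  Token 8: 'but' -> NEW (unique so far: 8)
  Token 9: 'built' -> NEW (unique so far: 9)
  Token 10: 'sings' -> NEW (unique so far: 10)
  Token 11: 'hard' -> NEW (unique so far: 11)
Unique types: ('built', 'but', 'dances', 'far', 'field', 'girl', 'hard', 'phone', 'sings', 'table', 'these')
Vocabulary size: 11

11


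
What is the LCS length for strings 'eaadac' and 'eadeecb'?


DP table for LCS of 'eaadac' and 'eadeecb':
       e  a  d  e  e  c  b
    0  0  0  0  0  0  0  0
  e 0  1  1  1  1  1  1  1
  a 0  1  2  2  2  2  2  2
  a 0  1  2  2  2  2  2  2
  d 0  1  2  3  3  3  3  3
  a 0  1  2  3  3  3  3  3
  c 0  1  2  3  3  3  4  4
LCS: 'eadc'
LCS length = 4

4


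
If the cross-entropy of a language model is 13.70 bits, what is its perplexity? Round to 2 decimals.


Perplexity formula: PP = 2^H
H = 13.70
PP = 2^13.70
Decompose: 2^13.70 = 2^13 * 2^0.70
2^13 = 8192, 2^0.70 ~ 1.6245048
PP ~ 8192 * 1.6245048 = 13307.9433216
Rounded to 2 decimals: 13307.94

13307.94


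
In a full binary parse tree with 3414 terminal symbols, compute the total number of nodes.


Leaf nodes (terminals): 3414
Internal nodes = n - 1 = 3414 - 1 = 3413
Total = leaves + internal = 3414 + 3413 = 6827

6827


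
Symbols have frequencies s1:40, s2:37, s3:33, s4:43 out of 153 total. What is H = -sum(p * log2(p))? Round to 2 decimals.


Computing entropy H = -sum(p_i * log2(p_i)):
  s1: p = 40/153 = 0.2614, -p*log2(p) = 0.5060
  s2: p = 37/153 = 0.2418, -p*log2(p) = 0.4953
  s3: p = 33/153 = 0.2157, -p*log2(p) = 0.4773
  s4: p = 43/153 = 0.2810, -p*log2(p) = 0.5146
H = sum of terms = 1.9932
Rounded to 2 decimals: 1.99

1.99


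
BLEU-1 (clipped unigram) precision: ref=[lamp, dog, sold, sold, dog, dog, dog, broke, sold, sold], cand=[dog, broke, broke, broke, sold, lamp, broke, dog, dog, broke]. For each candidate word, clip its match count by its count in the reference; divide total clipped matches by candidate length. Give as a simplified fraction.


Reference word counts: {'broke': 1, 'dog': 4, 'lamp': 1, 'sold': 4}
Checking each candidate word (with clipping):
  'dog' -> in reference (ref count 4, used 1/4) -> match (matches: 1)
  'broke' -> in reference (ref count 1, used 1/1) -> match (matches: 2)
  'broke' -> ref count 1 already used up (1/1) -> clipped, no match (matches: 2)
  'broke' -> ref count 1 already used up (1/1) -> clipped, no match (matches: 2)
  'sold' -> in reference (ref count 4, used 1/4) -> match (matches: 3)
  'lamp' -> in reference (ref count 1, used 1/1) -> match (matches: 4)
  'broke' -> ref count 1 already used up (1/1) -> clipped, no match (matches: 4)
  'dog' -> in reference (ref count 4, used 2/4) -> match (matches: 5)
  'dog' -> in reference (ref count 4, used 3/4) -> match (matches: 6)
  'broke' -> ref count 1 already used up (1/1) -> clipped, no match (matches: 6)
Clipped matches: 6, Candidate length: 10
Precision = 6/10 = 3/5

3/5


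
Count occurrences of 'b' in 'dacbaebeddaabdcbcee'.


Scanning 'dacbaebeddaabdcbcee' for 'b':
  Position 3: 'b' -> MATCH (count: 1)
  Position 6: 'b' -> MATCH (count: 2)
  Position 12: 'b' -> MATCH (count: 3)
  Position 15: 'b' -> MATCH (count: 4)
Total occurrences of 'b': 4

4


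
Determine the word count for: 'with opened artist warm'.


Counting words by splitting on spaces:
  Word 1: 'with'
  Word 2: 'opened'
  Word 3: 'artist'
  Word 4: 'warm'
Total words: 4

4


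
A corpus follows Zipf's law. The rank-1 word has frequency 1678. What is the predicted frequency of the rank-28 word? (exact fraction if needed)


Zipf's law: freq(rank) = f1 / rank
f1 = 1678, rank = 28
freq = 1678 / 28
GCD(1678, 28) = 2
Simplified: 839/14

839/14


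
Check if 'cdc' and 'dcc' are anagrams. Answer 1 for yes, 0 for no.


Sort characters of 'cdc': 'ccd'
Sort characters of 'dcc': 'ccd'
Sorted forms match -> they ARE anagrams
Result: 1

1


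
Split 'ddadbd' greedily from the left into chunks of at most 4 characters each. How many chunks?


'ddadbd' has 6 characters.
Chunking with max size 4:
  Chunk 1: 'ddad' (positions 0-3)
  Chunk 2: 'bd' (positions 4-5)
Total chunks: ceil(6 / 4) = 2

2


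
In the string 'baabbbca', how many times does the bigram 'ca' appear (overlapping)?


Scanning 'baabbbca' for bigram 'ca':
  Position 0: 'ba' -> no
  Position 1: 'aa' -> no
  Position 2: 'ab' -> no
  Position 3: 'bb' -> no
  Position 4: 'bb' -> no
  Position 5: 'bc' -> no
  Position 6: 'ca' -> MATCH
Total matches: 1

1


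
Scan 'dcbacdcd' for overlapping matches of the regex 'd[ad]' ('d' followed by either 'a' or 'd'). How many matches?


Pattern: d[ad] means 'd' followed by either 'a' or 'd'.
Scanning 'dcbacdcd' position-by-position:
  Pos 0: window 'dc' -> no
  Pos 1: window 'cb' -> no
  Pos 2: window 'ba' -> no
  Pos 3: window 'ac' -> no
  Pos 4: window 'cd' -> no
  Pos 5: window 'dc' -> no
  Pos 6: window 'cd' -> no
  Pos 7: window 'd' -> no
Total matches: 0

0


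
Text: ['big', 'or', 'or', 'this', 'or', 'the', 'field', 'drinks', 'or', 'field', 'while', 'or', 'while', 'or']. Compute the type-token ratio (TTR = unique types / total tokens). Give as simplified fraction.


Tokens: 14
Unique types: ('big', 'drinks', 'field', 'or', 'the', 'this', 'while') = 7
TTR = 7/14
Simplify: divide both by 7 -> 1/2
TTR = 1/2

1/2


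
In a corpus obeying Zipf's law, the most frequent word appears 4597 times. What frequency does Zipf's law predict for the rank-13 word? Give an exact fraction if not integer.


Zipf's law: freq(rank) = f1 / rank
f1 = 4597, rank = 13
freq = 4597 / 13
GCD(4597, 13) = 1
Simplified: 4597/13

4597/13


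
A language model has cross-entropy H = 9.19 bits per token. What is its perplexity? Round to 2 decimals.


Perplexity formula: PP = 2^H
H = 9.19
PP = 2^9.19
Decompose: 2^9.19 = 2^9 * 2^0.19
2^9 = 512, 2^0.19 ~ 1.1407637
PP ~ 512 * 1.1407637 = 584.0710144
Rounded to 2 decimals: 584.07

584.07


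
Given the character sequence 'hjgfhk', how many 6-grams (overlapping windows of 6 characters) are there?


String 'hjgfhk' has length L = 6.
Number of overlapping n-grams = L - n + 1
Substituting: 6 - 6 + 1 = 1

1


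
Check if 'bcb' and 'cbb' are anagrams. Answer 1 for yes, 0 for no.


Sort characters of 'bcb': 'bbc'
Sort characters of 'cbb': 'bbc'
Sorted forms match -> they ARE anagrams
Result: 1

1


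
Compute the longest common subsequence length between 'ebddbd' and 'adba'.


DP table for LCS of 'ebddbd' and 'adba':
       a  d  b  a
    0  0  0  0  0
  e 0  0  0  0  0
  b 0  0  0  1  1
  d 0  0  1  1  1
  d 0  0  1  1  1
  b 0  0  1  2  2
  d 0  0  1  2  2
LCS: 'db'
LCS length = 2

2


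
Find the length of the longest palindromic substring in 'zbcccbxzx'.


Scanning 'zbcccbxzx' for palindromic substrings.
Substring at positions 1-5: 'bcccb'.
Check: reverse('bcccb') = 'bcccb' -> palindrome confirmed.
Neighbouring characters ('z' / 'x') break symmetry, so it cannot extend further.
No longer palindromic substring exists; longest length = 5

5


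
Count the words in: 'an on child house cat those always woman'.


Counting words by splitting on spaces:
  Word 1: 'an'
  Word 2: 'on'
  Word 3: 'child'
  Word 4: 'house'
  Word 5: 'cat'
  Word 6: 'those'
  Word 7: 'always'
  Word 8: 'woman'
Total words: 8

8


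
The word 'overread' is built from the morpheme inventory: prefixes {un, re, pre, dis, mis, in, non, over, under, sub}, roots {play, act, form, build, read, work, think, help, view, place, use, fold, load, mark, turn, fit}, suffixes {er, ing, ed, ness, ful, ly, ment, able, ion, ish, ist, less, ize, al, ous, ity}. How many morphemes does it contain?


Segmenting 'overread' against the inventory:
  'over' -> prefix (morpheme 1)
  'read' -> root (morpheme 2)
Total morphemes: 2

2


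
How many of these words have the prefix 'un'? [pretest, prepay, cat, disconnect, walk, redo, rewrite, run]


Checking each word for prefix 'un':
  'pretest' -> no (count: 0)
  'prepay' -> no (count: 0)
  'cat' -> no (count: 0)
  'disconnect' -> no (count: 0)
  'walk' -> no (count: 0)
  'redo' -> no (count: 0)
  'rewrite' -> no (count: 0)
  'run' -> no (count: 0)
Total with prefix 'un': 0

0


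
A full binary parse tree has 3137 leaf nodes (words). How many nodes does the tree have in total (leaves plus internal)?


Leaf nodes (terminals): 3137
Internal nodes = n - 1 = 3137 - 1 = 3136
Total = leaves + internal = 3137 + 3136 = 6273

6273


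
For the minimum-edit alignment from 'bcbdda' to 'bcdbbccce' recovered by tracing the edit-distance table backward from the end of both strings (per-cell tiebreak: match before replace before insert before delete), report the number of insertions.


Edit distance = 6. Backtracking from cell (6, 9) with preference match > replace > insert > delete,
then listing the resulting alignment 'bcbdda' -> 'bcdbbccce' left to right:
  Step 1: keep 'b'
  Step 2: keep 'c'
  Step 3: insert 'd' [insertion #1]
  Step 4: insert 'b' [insertion #2]
  Step 5: keep 'b'
  Step 6: insert 'c' [insertion #3]
  Step 7: replace d->c
  Step 8: replace d->c
  Step 9: replace a->e
Total insertions: 3

3


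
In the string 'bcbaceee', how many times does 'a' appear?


Scanning 'bcbaceee' for 'a':
  Position 3: 'a' -> MATCH (count: 1)
Total occurrences of 'a': 1

1


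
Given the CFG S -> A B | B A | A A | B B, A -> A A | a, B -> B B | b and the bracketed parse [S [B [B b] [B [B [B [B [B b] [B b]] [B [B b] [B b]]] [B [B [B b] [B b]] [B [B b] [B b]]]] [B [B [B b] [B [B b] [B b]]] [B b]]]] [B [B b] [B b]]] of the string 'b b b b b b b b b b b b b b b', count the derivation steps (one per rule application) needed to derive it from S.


Every bracketed nonterminal node [X ...] in the tree is produced by exactly one rule application.
Reading the tree off as a leftmost derivation:
  Step 1: S  =>  B B   (applied S -> B B)
  Step 2: B B  =>  B B B   (applied B -> B B)
  Step 3: B B B  =>  b B B   (applied B -> b)
  Step 4: b B B  =>  b B B B   (applied B -> B B)
  Step 5: b B B B  =>  b B B B B   (applied B -> B B)
  Step 6: b B B B B  =>  b B B B B B   (applied B -> B B)
  Step 7: b B B B B B  =>  b B B B B B B   (applied B -> B B)
  Step 8: b B B B B B B  =>  b b B B B B B   (applied B -> b)
  Step 9: b b B B B B B  =>  b b b B B B B   (applied B -> b)
  Step 10: b b b B B B B  =>  b b b B B B B B   (applied B -> B B)
  Step 11: b b b B B B B B  =>  b b b b B B B B   (applied B -> b)
  Step 12: b b b b B B B B  =>  b b b b b B B B   (applied B -> b)
  Step 13: b b b b b B B B  =>  b b b b b B B B B   (applied B -> B B)
  Step 14: b b b b b B B B B  =>  b b b b b B B B B B   (applied B -> B B)
  Step 15: b b b b b B B B B B  =>  b b b b b b B B B B   (applied B -> b)
  Step 16: b b b b b b B B B B  =>  b b b b b b b B B B   (applied B -> b)
  Step 17: b b b b b b b B B B  =>  b b b b b b b B B B B   (applied B -> B B)
  Step 18: b b b b b b b B B B B  =>  b b b b b b b b B B B   (applied B -> b)
  Step 19: b b b b b b b b B B B  =>  b b b b b b b b b B B   (applied B -> b)
  Step 20: b b b b b b b b b B B  =>  b b b b b b b b b B B B   (applied B -> B B)
  Step 21: b b b b b b b b b B B B  =>  b b b b b b b b b B B B B   (applied B -> B B)
  Step 22: b b b b b b b b b B B B B  =>  b b b b b b b b b b B B B   (applied B -> b)
  Step 23: b b b b b b b b b b B B B  =>  b b b b b b b b b b B B B B   (applied B -> B B)
  Step 24: b b b b b b b b b b B B B B  =>  b b b b b b b b b b b B B B   (applied B -> b)
  Step 25: b b b b b b b b b b b B B B  =>  b b b b b b b b b b b b B B   (applied B -> b)
  Step 26: b b b b b b b b b b b b B B  =>  b b b b b b b b b b b b b B   (applied B -> b)
  Step 27: b b b b b b b b b b b b b B  =>  b b b b b b b b b b b b b B B   (applied B -> B B)
  Step 28: b b b b b b b b b b b b b B B  =>  b b b b b b b b b b b b b b B   (applied B -> b)
  Step 29: b b b b b b b b b b b b b b B  =>  b b b b b b b b b b b b b b b   (applied B -> b)
Final yield: b b b b b b b b b b b b b b b
Total rewrite steps: 29

29


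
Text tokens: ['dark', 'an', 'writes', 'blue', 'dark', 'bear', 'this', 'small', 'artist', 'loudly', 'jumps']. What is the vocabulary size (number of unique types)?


Listing all tokens and tracking unique types:
  Token 1: 'dark' -> NEW (unique so far: 1)
  Token 2: 'an' -> NEW (unique so far: 2)
  Token 3: 'writes' -> NEW (unique so far: 3)
  Token 4: 'blue' -> NEW (unique so far: 4)
  Token 5: 'dark' -> duplicate (unique so far: 4)
  Token 6: 'bear' -> NEW (unique so far: 5)
  Token 7: 'this' -> NEW (unique so far: 6)
  Token 8: 'small' -> NEW (unique so far: 7)
  Token 9: 'artist' -> NEW (unique so far: 8)
  Token 10: 'loudly' -> NEW (unique so far: 9)
  Token 11: 'jumps' -> NEW (unique so far: 10)
Unique types: ('an', 'artist', 'bear', 'blue', 'dark', 'jumps', 'loudly', 'small', 'this', 'writes')
Vocabulary size: 10

10


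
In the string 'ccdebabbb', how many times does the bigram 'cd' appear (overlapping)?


Scanning 'ccdebabbb' for bigram 'cd':
  Position 0: 'cc' -> no
  Position 1: 'cd' -> MATCH
  Position 2: 'de' -> no
  Position 3: 'eb' -> no
  Position 4: 'ba' -> no
  Position 5: 'ab' -> no
  Position 6: 'bb' -> no
  Position 7: 'bb' -> no
Total matches: 1

1


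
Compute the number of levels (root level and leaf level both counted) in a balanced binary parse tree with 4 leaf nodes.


In a balanced binary tree with n leaves the deepest leaf is ceil(log2(n)) edges below the root,
so counting node levels inclusive of root and leaves gives ceil(log2(n)) + 1 levels.
log2(4) = 2.0000
ceil(2.0000) = 2
levels = 2 + 1 = 3

3


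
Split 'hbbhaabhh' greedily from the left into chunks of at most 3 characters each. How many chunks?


'hbbhaabhh' has 9 characters.
Chunking with max size 3:
  Chunk 1: 'hbb' (positions 0-2)
  Chunk 2: 'haa' (positions 3-5)
  Chunk 3: 'bhh' (positions 6-8)
Total chunks: ceil(9 / 3) = 3

3


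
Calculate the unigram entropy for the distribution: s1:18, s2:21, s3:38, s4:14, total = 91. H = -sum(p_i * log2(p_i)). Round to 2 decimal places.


Computing entropy H = -sum(p_i * log2(p_i)):
  s1: p = 18/91 = 0.1978, -p*log2(p) = 0.4624
  s2: p = 21/91 = 0.2308, -p*log2(p) = 0.4882
  s3: p = 38/91 = 0.4176, -p*log2(p) = 0.5261
  s4: p = 14/91 = 0.1538, -p*log2(p) = 0.4155
H = sum of terms = 1.8922
Rounded to 2 decimals: 1.89

1.89


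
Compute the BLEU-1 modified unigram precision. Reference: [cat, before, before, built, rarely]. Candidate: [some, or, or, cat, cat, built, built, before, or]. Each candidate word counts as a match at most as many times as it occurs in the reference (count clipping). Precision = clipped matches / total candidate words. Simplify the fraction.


Reference word counts: {'before': 2, 'built': 1, 'cat': 1, 'rarely': 1}
Checking each candidate word (with clipping):
  'some' -> not in reference -> no match (matches: 0)
  'or' -> not in reference -> no match (matches: 0)
  'or' -> not in reference -> no match (matches: 0)
  'cat' -> in reference (ref count 1, used 1/1) -> match (matches: 1)
  'cat' -> ref count 1 already used up (1/1) -> clipped, no match (matches: 1)
  'built' -> in reference (ref count 1, used 1/1) -> match (matches: 2)
  'built' -> ref count 1 already used up (1/1) -> clipped, no match (matches: 2)
  'before' -> in reference (ref count 2, used 1/2) -> match (matches: 3)
  'or' -> not in reference -> no match (matches: 3)
Clipped matches: 3, Candidate length: 9
Precision = 3/9 = 1/3

1/3


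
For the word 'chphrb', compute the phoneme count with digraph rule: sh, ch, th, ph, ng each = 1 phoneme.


Parsing 'chphrb' greedily, digraphs first:
  'ch' -> digraph (1 consonant phoneme) (phonemes so far: 1)
  'ph' -> digraph (1 consonant phoneme) (phonemes so far: 2)
  'r' -> consonant phoneme (phonemes so far: 3)
  'b' -> consonant phoneme (phonemes so far: 4)
Total phonemes: 4

4


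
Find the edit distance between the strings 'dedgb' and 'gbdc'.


Building DP table for s1='dedgb' (len 5) and s2='gbdc' (len 4):
       g  b  d  c
    0  1  2  3  4
  d 1  1  2  2  3
  e 2  2  2  3  3
  d 3  3  3  2  3
  g 4  3  4  3  3
  b 5  4  3  4  4
Edit distance = dp[5][4] = 4

4


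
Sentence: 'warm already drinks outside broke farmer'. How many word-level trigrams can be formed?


Word trigrams from [6] words:
  Trigram 1: (warm already drinks)
  Trigram 2: (already drinks outside)
  Trigram 3: (drinks outside broke)
  Trigram 4: (outside broke farmer)
Total word trigrams: 6 - 2 = 4

4


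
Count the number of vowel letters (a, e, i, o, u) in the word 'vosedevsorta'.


Scanning each character of 'vosedevsorta':
  Position 1: 'v' -> consonant (running count: 0)
  Position 2: 'o' -> vowel (running count: 1)
  Position 3: 's' -> consonant (running count: 1)
  Position 4: 'e' -> vowel (running count: 2)
  Position 5: 'd' -> consonant (running count: 2)
  Position 6: 'e' -> vowel (running count: 3)
  Position 7: 'v' -> consonant (running count: 3)
  Position 8: 's' -> consonant (running count: 3)
  Position 9: 'o' -> vowel (running count: 4)
  Position 10: 'r' -> consonant (running count: 4)
  Position 11: 't' -> consonant (running count: 4)
  Position 12: 'a' -> vowel (running count: 5)
Total vowels: 5

5


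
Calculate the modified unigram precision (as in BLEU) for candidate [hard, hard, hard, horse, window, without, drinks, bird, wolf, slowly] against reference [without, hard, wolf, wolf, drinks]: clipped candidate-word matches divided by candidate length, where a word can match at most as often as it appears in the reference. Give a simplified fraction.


Reference word counts: {'drinks': 1, 'hard': 1, 'without': 1, 'wolf': 2}
Checking each candidate word (with clipping):
  'hard' -> in reference (ref count 1, used 1/1) -> match (matches: 1)
  'hard' -> ref count 1 already used up (1/1) -> clipped, no match (matches: 1)
  'hard' -> ref count 1 already used up (1/1) -> clipped, no match (matches: 1)
  'horse' -> not in reference -> no match (matches: 1)
  'window' -> not in reference -> no match (matches: 1)
  'without' -> in reference (ref count 1, used 1/1) -> match (matches: 2)
  'drinks' -> in reference (ref count 1, used 1/1) -> match (matches: 3)
  'bird' -> not in reference -> no match (matches: 3)
  'wolf' -> in reference (ref count 2, used 1/2) -> match (matches: 4)
  'slowly' -> not in reference -> no match (matches: 4)
Clipped matches: 4, Candidate length: 10
Precision = 4/10 = 2/5

2/5


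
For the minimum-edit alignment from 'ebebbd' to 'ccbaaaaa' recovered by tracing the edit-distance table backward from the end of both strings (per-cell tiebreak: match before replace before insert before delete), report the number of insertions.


Edit distance = 7. Backtracking from cell (6, 8) with preference match > replace > insert > delete,
then listing the resulting alignment 'ebebbd' -> 'ccbaaaaa' left to right:
  Step 1: insert 'c' [insertion #1]
  Step 2: replace e->c
  Step 3: keep 'b'
  Step 4: insert 'a' [insertion #2]
  Step 5: replace e->a
  Step 6: replace b->a
  Step 7: replace b->a
  Step 8: replace d->a
Total insertions: 2

2


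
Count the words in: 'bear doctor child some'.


Counting words by splitting on spaces:
  Word 1: 'bear'
  Word 2: 'doctor'
  Word 3: 'child'
  Word 4: 'some'
Total words: 4

4


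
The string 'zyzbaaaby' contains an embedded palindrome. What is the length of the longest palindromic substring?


Scanning 'zyzbaaaby' for palindromic substrings.
Substring at positions 3-7: 'baaab'.
Check: reverse('baaab') = 'baaab' -> palindrome confirmed.
Neighbouring characters ('z' / 'y') break symmetry, so it cannot extend further.
No longer palindromic substring exists; longest length = 5

5


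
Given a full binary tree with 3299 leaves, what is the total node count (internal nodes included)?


Leaf nodes (terminals): 3299
Internal nodes = n - 1 = 3299 - 1 = 3298
Total = leaves + internal = 3299 + 3298 = 6597

6597


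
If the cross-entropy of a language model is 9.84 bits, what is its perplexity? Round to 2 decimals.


Perplexity formula: PP = 2^H
H = 9.84
PP = 2^9.84
Decompose: 2^9.84 = 2^9 * 2^0.84
2^9 = 512, 2^0.84 ~ 1.7900501
PP ~ 512 * 1.7900501 = 916.5056512
Rounded to 2 decimals: 916.51

916.51


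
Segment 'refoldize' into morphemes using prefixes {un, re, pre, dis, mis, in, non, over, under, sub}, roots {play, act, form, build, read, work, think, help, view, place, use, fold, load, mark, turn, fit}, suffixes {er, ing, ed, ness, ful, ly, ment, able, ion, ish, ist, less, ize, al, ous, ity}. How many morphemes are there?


Segmenting 'refoldize' against the inventory:
  're' -> prefix (morpheme 1)
  'fold' -> root (morpheme 2)
  'ize' -> suffix (morpheme 3)
Total morphemes: 3

3


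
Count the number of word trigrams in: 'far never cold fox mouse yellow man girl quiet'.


Word trigrams from [9] words:
  Trigram 1: (far never cold)
  Trigram 2: (never cold fox)
  Trigram 3: (cold fox mouse)
  Trigram 4: (fox mouse yellow)
  Trigram 5: (mouse yellow man)
  Trigram 6: (yellow man girl)
  Trigram 7: (man girl quiet)
Total word trigrams: 9 - 2 = 7

7


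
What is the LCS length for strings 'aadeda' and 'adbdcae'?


DP table for LCS of 'aadeda' and 'adbdcae':
       a  d  b  d  c  a  e
    0  0  0  0  0  0  0  0
  a 0  1  1  1  1  1  1  1
  a 0  1  1  1  1  1  2  2
  d 0  1  2  2  2  2  2  2
  e 0  1  2  2  2  2  2  3
  d 0  1  2  2  3  3  3  3
  a 0  1  2  2  3  3  4  4
LCS: 'adda'
LCS length = 4

4


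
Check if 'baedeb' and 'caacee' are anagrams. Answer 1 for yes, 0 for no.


Sort characters of 'baedeb': 'abbdee'
Sort characters of 'caacee': 'aaccee'
Sorted forms differ -> they are NOT anagrams
Result: 0

0


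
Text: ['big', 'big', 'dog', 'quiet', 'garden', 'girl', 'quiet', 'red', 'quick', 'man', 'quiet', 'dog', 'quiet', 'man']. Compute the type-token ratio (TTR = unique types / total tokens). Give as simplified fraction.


Tokens: 14
Unique types: ('big', 'dog', 'garden', 'girl', 'man', 'quick', 'quiet', 'red') = 8
TTR = 8/14
Simplify: divide both by 2 -> 4/7
TTR = 4/7

4/7


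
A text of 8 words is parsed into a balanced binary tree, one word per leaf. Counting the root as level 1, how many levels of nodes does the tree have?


In a balanced binary tree with n leaves the deepest leaf is ceil(log2(n)) edges below the root,
so counting node levels inclusive of root and leaves gives ceil(log2(n)) + 1 levels.
log2(8) = 3.0000
ceil(3.0000) = 3
levels = 3 + 1 = 4

4


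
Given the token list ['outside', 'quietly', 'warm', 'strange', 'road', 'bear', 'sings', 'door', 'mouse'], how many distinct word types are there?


Listing all tokens and tracking unique types:
  Token 1: 'outside' -> NEW (unique so far: 1)
  Token 2: 'quietly' -> NEW (unique so far: 2)
  Token 3: 'warm' -> NEW (unique so far: 3)
  Token 4: 'strange' -> NEW (unique so far: 4)
  Token 5: 'road' -> NEW (unique so far: 5)
  Token 6: 'bear' -> NEW (unique so far: 6)
  Token 7: 'sings' -> NEW (unique so far: 7)
  Token 8: 'door' -> NEW (unique so far: 8)
  Token 9: 'mouse' -> NEW (unique so far: 9)
Unique types: ('bear', 'door', 'mouse', 'outside', 'quietly', 'road', 'sings', 'strange', 'warm')
Vocabulary size: 9

9


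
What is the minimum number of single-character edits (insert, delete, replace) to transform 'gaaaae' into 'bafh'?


Building DP table for s1='gaaaae' (len 6) and s2='bafh' (len 4):
       b  a  f  h
    0  1  2  3  4
  g 1  1  2  3  4
  a 2  2  1  2  3
  a 3  3  2  2  3
  a 4  4  3  3  3
  a 5  5  4  4  4
  e 6  6  5  5  5
Edit distance = dp[6][4] = 5

5


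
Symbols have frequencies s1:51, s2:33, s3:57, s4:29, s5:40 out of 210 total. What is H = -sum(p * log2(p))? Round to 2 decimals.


Computing entropy H = -sum(p_i * log2(p_i)):
  s1: p = 51/210 = 0.2429, -p*log2(p) = 0.4959
  s2: p = 33/210 = 0.1571, -p*log2(p) = 0.4195
  s3: p = 57/210 = 0.2714, -p*log2(p) = 0.5107
  s4: p = 29/210 = 0.1381, -p*log2(p) = 0.3944
  s5: p = 40/210 = 0.1905, -p*log2(p) = 0.4557
H = sum of terms = 2.2762
Rounded to 2 decimals: 2.28

2.28


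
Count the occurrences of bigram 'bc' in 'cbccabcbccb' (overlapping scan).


Scanning 'cbccabcbccb' for bigram 'bc':
  Position 0: 'cb' -> no
  Position 1: 'bc' -> MATCH
  Position 2: 'cc' -> no
  Position 3: 'ca' -> no
  Position 4: 'ab' -> no
  Position 5: 'bc' -> MATCH
  Position 6: 'cb' -> no
  Position 7: 'bc' -> MATCH
  Position 8: 'cc' -> no
  Position 9: 'cb' -> no
Total matches: 3

3


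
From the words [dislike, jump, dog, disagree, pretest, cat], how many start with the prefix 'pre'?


Checking each word for prefix 'pre':
  'dislike' -> no (count: 0)
  'jump' -> no (count: 0)
  'dog' -> no (count: 0)
  'disagree' -> no (count: 0)
  'pretest' -> YES, starts with 'pre' (count: 1)
  'cat' -> no (count: 1)
Total with prefix 'pre': 1

1


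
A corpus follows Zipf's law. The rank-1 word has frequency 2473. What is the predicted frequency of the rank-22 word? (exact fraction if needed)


Zipf's law: freq(rank) = f1 / rank
f1 = 2473, rank = 22
freq = 2473 / 22
GCD(2473, 22) = 1
Simplified: 2473/22

2473/22


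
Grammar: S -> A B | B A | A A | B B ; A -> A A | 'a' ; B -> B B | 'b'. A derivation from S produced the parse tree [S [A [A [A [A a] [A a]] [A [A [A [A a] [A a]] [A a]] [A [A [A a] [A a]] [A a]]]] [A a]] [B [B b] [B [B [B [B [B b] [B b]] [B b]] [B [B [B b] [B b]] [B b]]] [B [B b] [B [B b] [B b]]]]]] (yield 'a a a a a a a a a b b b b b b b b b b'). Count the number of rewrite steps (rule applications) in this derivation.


Every bracketed nonterminal node [X ...] in the tree is produced by exactly one rule application.
Reading the tree off as a leftmost derivation:
  Step 1: S  =>  A B   (applied S -> A B)
  Step 2: A B  =>  A A B   (applied A -> A A)
  Step 3: A A B  =>  A A A B   (applied A -> A A)
  Step 4: A A A B  =>  A A A A B   (applied A -> A A)
  Step 5: A A A A B  =>  a A A A B   (applied A -> a)
  Step 6: a A A A B  =>  a a A A B   (applied A -> a)
  Step 7: a a A A B  =>  a a A A A B   (applied A -> A A)
  Step 8: a a A A A B  =>  a a A A A A B   (applied A -> A A)
  Step 9: a a A A A A B  =>  a a A A A A A B   (applied A -> A A)
  Step 10: a a A A A A A B  =>  a a a A A A A B   (applied A -> a)
  Step 11: a a a A A A A B  =>  a a a a A A A B   (applied A -> a)
  Step 12: a a a a A A A B  =>  a a a a a A A B   (applied A -> a)
  Step 13: a a a a a A A B  =>  a a a a a A A A B   (applied A -> A A)
  Step 14: a a a a a A A A B  =>  a a a a a A A A A B   (applied A -> A A)
  Step 15: a a a a a A A A A B  =>  a a a a a a A A A B   (applied A -> a)
  Step 16: a a a a a a A A A B  =>  a a a a a a a A A B   (applied A -> a)
  Step 17: a a a a a a a A A B  =>  a a a a a a a a A B   (applied A -> a)
  Step 18: a a a a a a a a A B  =>  a a a a a a a a a B   (applied A -> a)
  Step 19: a a a a a a a a a B  =>  a a a a a a a a a B B   (applied B -> B B)
  Step 20: a a a a a a a a a B B  =>  a a a a a a a a a b B   (applied B -> b)
  Step 21: a a a a a a a a a b B  =>  a a a a a a a a a b B B   (applied B -> B B)
  Step 22: a a a a a a a a a b B B  =>  a a a a a a a a a b B B B   (applied B -> B B)
  Step 23: a a a a a a a a a b B B B  =>  a a a a a a a a a b B B B B   (applied B -> B B)
  Step 24: a a a a a a a a a b B B B B  =>  a a a a a a a a a b B B B B B   (applied B -> B B)
  Step 25: a a a a a a a a a b B B B B B  =>  a a a a a a a a a b b B B B B   (applied B -> b)
  Step 26: a a a a a a a a a b b B B B B  =>  a a a a a a a a a b b b B B B   (applied B -> b)
  Step 27: a a a a a a a a a b b b B B B  =>  a a a a a a a a a b b b b B B   (applied B -> b)
  Step 28: a a a a a a a a a b b b b B B  =>  a a a a a a a a a b b b b B B B   (applied B -> B B)
  Step 29: a a a a a a a a a b b b b B B B  =>  a a a a a a a a a b b b b B B B B   (applied B -> B B)
  Step 30: a a a a a a a a a b b b b B B B B  =>  a a a a a a a a a b b b b b B B B   (applied B -> b)
  Step 31: a a a a a a a a a b b b b b B B B  =>  a a a a a a a a a b b b b b b B B   (applied B -> b)
  Step 32: a a a a a a a a a b b b b b b B B  =>  a a a a a a a a a b b b b b b b B   (applied B -> b)
  Step 33: a a a a a a a a a b b b b b b b B  =>  a a a a a a a a a b b b b b b b B B   (applied B -> B B)
  Step 34: a a a a a a a a a b b b b b b b B B  =>  a a a a a a a a a b b b b b b b b B   (applied B -> b)
  Step 35: a a a a a a a a a b b b b b b b b B  =>  a a a a a a a a a b b b b b b b b B B   (applied B -> B B)
  Step 36: a a a a a a a a a b b b b b b b b B B  =>  a a a a a a a a a b b b b b b b b b B   (applied B -> b)
  Step 37: a a a a a a a a a b b b b b b b b b B  =>  a a a a a a a a a b b b b b b b b b b   (applied B -> b)
Final yield: a a a a a a a a a b b b b b b b b b b
Total rewrite steps: 37

37


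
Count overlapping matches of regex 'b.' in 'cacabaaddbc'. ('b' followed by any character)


Pattern: b. means 'b' followed by any character.
Scanning 'cacabaaddbc' position-by-position:
  Pos 0: window 'ca' -> no
  Pos 1: window 'ac' -> no
  Pos 2: window 'ca' -> no
  Pos 3: window 'ab' -> no
  Pos 4: window 'ba' -> MATCH
  Pos 5: window 'aa' -> no
  Pos 6: window 'ad' -> no
  Pos 7: window 'dd' -> no
  Pos 8: window 'db' -> no
  Pos 9: window 'bc' -> MATCH
  Pos 10: window 'c' -> no
Total matches: 2

2


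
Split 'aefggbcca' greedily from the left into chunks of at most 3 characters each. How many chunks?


'aefggbcca' has 9 characters.
Chunking with max size 3:
  Chunk 1: 'aef' (positions 0-2)
  Chunk 2: 'ggb' (positions 3-5)
  Chunk 3: 'cca' (positions 6-8)
Total chunks: ceil(9 / 3) = 3

3


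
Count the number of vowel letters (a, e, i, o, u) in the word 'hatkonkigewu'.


Scanning each character of 'hatkonkigewu':
  Position 1: 'h' -> consonant (running count: 0)
  Position 2: 'a' -> vowel (running count: 1)
  Position 3: 't' -> consonant (running count: 1)
  Position 4: 'k' -> consonant (running count: 1)
  Position 5: 'o' -> vowel (running count: 2)
  Position 6: 'n' -> consonant (running count: 2)
  Position 7: 'k' -> consonant (running count: 2)
  Position 8: 'i' -> vowel (running count: 3)
  Position 9: 'g' -> consonant (running count: 3)
  Position 10: 'e' -> vowel (running count: 4)
  Position 11: 'w' -> consonant (running count: 4)
  Position 12: 'u' -> vowel (running count: 5)
Total vowels: 5

5


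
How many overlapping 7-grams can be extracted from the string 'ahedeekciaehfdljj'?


String 'ahedeekciaehfdljj' has length L = 17.
Number of overlapping n-grams = L - n + 1
Substituting: 17 - 7 + 1 = 11

11


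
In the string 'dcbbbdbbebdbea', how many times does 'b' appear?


Scanning 'dcbbbdbbebdbea' for 'b':
  Position 2: 'b' -> MATCH (count: 1)
  Position 3: 'b' -> MATCH (count: 2)
  Position 4: 'b' -> MATCH (count: 3)
  Position 6: 'b' -> MATCH (count: 4)
  Position 7: 'b' -> MATCH (count: 5)
  Position 9: 'b' -> MATCH (count: 6)
  Position 11: 'b' -> MATCH (count: 7)
Total occurrences of 'b': 7

7


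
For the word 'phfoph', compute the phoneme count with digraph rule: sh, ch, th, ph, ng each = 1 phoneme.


Parsing 'phfoph' greedily, digraphs first:
  'ph' -> digraph (1 consonant phoneme) (phonemes so far: 1)
  'f' -> consonant phoneme (phonemes so far: 2)
  'o' -> vowel phoneme (phonemes so far: 3)
  'ph' -> digraph (1 consonant phoneme) (phonemes so far: 4)
Total phonemes: 4

4


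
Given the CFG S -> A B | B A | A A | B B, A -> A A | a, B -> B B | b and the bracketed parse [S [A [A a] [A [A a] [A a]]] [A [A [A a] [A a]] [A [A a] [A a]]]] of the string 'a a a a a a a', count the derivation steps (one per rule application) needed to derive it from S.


Every bracketed nonterminal node [X ...] in the tree is produced by exactly one rule application.
Reading the tree off as a leftmost derivation:
  Step 1: S  =>  A A   (applied S -> A A)
  Step 2: A A  =>  A A A   (applied A -> A A)
  Step 3: A A A  =>  a A A   (applied A -> a)
  Step 4: a A A  =>  a A A A   (applied A -> A A)
  Step 5: a A A A  =>  a a A A   (applied A -> a)
  Step 6: a a A A  =>  a a a A   (applied A -> a)
  Step 7: a a a A  =>  a a a A A   (applied A -> A A)
  Step 8: a a a A A  =>  a a a A A A   (applied A -> A A)
  Step 9: a a a A A A  =>  a a a a A A   (applied A -> a)
  Step 10: a a a a A A  =>  a a a a a A   (applied A -> a)
  Step 11: a a a a a A  =>  a a a a a A A   (applied A -> A A)
  Step 12: a a a a a A A  =>  a a a a a a A   (applied A -> a)
  Step 13: a a a a a a A  =>  a a a a a a a   (applied A -> a)
Final yield: a a a a a a a
Total rewrite steps: 13

13


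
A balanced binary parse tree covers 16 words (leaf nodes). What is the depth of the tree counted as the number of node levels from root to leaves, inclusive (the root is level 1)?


In a balanced binary tree with n leaves the deepest leaf is ceil(log2(n)) edges below the root,
so counting node levels inclusive of root and leaves gives ceil(log2(n)) + 1 levels.
log2(16) = 4.0000
ceil(4.0000) = 4
levels = 4 + 1 = 5

5


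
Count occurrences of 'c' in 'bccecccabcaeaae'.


Scanning 'bccecccabcaeaae' for 'c':
  Position 1: 'c' -> MATCH (count: 1)
  Position 2: 'c' -> MATCH (count: 2)
  Position 4: 'c' -> MATCH (count: 3)
  Position 5: 'c' -> MATCH (count: 4)
  Position 6: 'c' -> MATCH (count: 5)
  Position 9: 'c' -> MATCH (count: 6)
Total occurrences of 'c': 6

6


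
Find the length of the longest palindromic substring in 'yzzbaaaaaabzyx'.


Scanning 'yzzbaaaaaabzyx' for palindromic substrings.
Substring at positions 2-11: 'zbaaaaaabz'.
Check: reverse('zbaaaaaabz') = 'zbaaaaaabz' -> palindrome confirmed.
Neighbouring characters ('z' / 'y') break symmetry, so it cannot extend further.
No longer palindromic substring exists; longest length = 10

10


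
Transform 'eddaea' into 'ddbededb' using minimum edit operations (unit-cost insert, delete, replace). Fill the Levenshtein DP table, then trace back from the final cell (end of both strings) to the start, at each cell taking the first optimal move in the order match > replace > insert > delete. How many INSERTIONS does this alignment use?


Edit distance = 6. Backtracking from cell (6, 8) with preference match > replace > insert > delete,
then listing the resulting alignment 'eddaea' -> 'ddbededb' left to right:
  Step 1: replace e->d
  Step 2: keep 'd'
  Step 3: insert 'b' [insertion #1]
  Step 4: insert 'e' [insertion #2]
  Step 5: keep 'd'
  Step 6: replace a->e
  Step 7: replace e->d
  Step 8: replace a->b
Total insertions: 2

2


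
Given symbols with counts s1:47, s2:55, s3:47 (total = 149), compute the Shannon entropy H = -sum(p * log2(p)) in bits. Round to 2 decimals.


Computing entropy H = -sum(p_i * log2(p_i)):
  s1: p = 47/149 = 0.3154, -p*log2(p) = 0.5251
  s2: p = 55/149 = 0.3691, -p*log2(p) = 0.5307
  s3: p = 47/149 = 0.3154, -p*log2(p) = 0.5251
H = sum of terms = 1.5809
Rounded to 2 decimals: 1.58

1.58


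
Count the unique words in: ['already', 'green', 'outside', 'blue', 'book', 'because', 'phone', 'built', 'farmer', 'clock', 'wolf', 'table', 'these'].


Listing all tokens and tracking unique types:
  Token 1: 'already' -> NEW (unique so far: 1)
  Token 2: 'green' -> NEW (unique so far: 2)
  Token 3: 'outside' -> NEW (unique so far: 3)
  Token 4: 'blue' -> NEW (unique so far: 4)
  Token 5: 'book' -> NEW (unique so far: 5)
  Token 6: 'because' -> NEW (unique so far: 6)
  Token 7: 'phone' -> NEW (unique so far: 7)
  Token 8: 'built' -> NEW (unique so far: 8)
  Token 9: 'farmer' -> NEW (unique so far: 9)
  Token 10: 'clock' -> NEW (unique so far: 10)
  Token 11: 'wolf' -> NEW (unique so far: 11)
  Token 12: 'table' -> NEW (unique so far: 12)
  Token 13: 'these' -> NEW (unique so far: 13)
Unique types: ('already', 'because', 'blue', 'book', 'built', 'clock', 'farmer', 'green', 'outside', 'phone', 'table', 'these', 'wolf')
Vocabulary size: 13

13
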